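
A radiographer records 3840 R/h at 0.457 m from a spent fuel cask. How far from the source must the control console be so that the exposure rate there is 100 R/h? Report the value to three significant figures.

Intensity scales as (d₁/d₂)², so d₂ = d₁·√(I₁/I₂).
I₁/I₂ = 3840/100 = 38.40, so d₂ = 0.457 × √38.40 = 2.832 m.

2.83 m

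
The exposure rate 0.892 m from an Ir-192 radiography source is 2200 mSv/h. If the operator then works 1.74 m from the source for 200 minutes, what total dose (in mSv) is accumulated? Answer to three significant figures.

By the inverse-square law, rate at 1.74 m:
2200 × (0.892/1.74)² = 2200 × 0.2628 = 578.2 mSv/h.
Dose = rate × time = 578.2 mSv/h × 3.333 h = 1927 mSv.

1930 mSv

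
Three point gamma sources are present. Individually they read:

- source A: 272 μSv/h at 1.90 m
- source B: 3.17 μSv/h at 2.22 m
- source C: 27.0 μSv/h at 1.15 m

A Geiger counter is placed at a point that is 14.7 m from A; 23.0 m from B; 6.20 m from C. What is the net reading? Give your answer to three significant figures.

5.50 μSv/h

Each source contributes Iᵢ·(dᵢ/rᵢ)²; contributions add.
A: 272 × (1.90/14.7)² = 4.544 μSv/h
B: 3.17 × (2.22/23.0)² = 0.02953 μSv/h
C: 27.0 × (1.15/6.20)² = 0.9289 μSv/h
Total = 4.544 + 0.02953 + 0.9289 = 5.502 μSv/h.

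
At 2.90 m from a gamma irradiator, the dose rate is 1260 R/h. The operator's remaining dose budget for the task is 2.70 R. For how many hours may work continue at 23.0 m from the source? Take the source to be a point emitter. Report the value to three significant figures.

0.135 h

Since intensity falls as 1/r², rate at 23.0 m:
1260 × (2.90/23.0)² = 1260 × 0.01590 = 20.03 R/h.
Stay time = 2.70 R ÷ 20.03 R/h = 0.1348 h.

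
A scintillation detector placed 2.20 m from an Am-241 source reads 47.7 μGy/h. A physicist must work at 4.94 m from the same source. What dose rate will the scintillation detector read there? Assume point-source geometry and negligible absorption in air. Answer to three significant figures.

9.46 μGy/h

Applying the 1/r² law, scaling from 2.20 m to 4.94 m:
(2.20/4.94)² = 0.1983, so 47.7 × 0.1983 = 9.459 μGy/h.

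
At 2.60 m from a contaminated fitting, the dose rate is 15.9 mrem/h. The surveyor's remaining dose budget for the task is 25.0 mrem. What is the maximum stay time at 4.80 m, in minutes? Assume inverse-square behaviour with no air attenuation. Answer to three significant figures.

Since intensity falls as 1/r², rate at 4.80 m:
(2.60/4.80)² = 0.2934, so 15.9 × 0.2934 = 4.665 mrem/h.
Stay time = 25.0 mrem ÷ 4.665 mrem/h = 5.359 h = 321.5 min.

322 min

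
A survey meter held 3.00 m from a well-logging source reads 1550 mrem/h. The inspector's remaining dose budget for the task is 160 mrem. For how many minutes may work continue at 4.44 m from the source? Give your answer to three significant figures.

13.6 min

Using I₁d₁² = I₂d₂², rate at 4.44 m:
(3.00/4.44)² = 0.4565, so 1550 × 0.4565 = 707.6 mrem/h.
Stay time = 160 mrem ÷ 707.6 mrem/h = 0.2261 h = 13.57 min.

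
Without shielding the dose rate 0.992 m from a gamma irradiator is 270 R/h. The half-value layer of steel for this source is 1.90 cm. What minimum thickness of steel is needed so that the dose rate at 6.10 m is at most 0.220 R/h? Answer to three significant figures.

9.54 cm

At 6.10 m, distance alone gives (0.992/6.10)² = 0.02645, so 270 × 0.02645 = 7.142 R/h.
Further attenuation needed: 7.142/0.220 = 32.46.
n = log₂(32.46) = 5.021 half-value layers.
Thickness = 5.021 × 1.90 cm = 9.540 cm.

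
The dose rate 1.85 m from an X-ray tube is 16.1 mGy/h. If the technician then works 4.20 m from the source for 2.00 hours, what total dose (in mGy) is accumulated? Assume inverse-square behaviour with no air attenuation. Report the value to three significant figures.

Intensity scales as (d₁/d₂)², so rate at 4.20 m:
16.1 × (1.85/4.20)² = 16.1 × 0.1940 = 3.123 mGy/h.
Dose = rate × time = 3.123 mGy/h × 2.000 h = 6.246 mGy.

6.25 mGy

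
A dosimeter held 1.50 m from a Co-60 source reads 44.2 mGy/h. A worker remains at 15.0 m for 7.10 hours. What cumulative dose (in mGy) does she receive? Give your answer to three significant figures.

Using I₁d₁² = I₂d₂², rate at 15.0 m:
44.2 × (1.50/15.0)² = 44.2 × 0.01000 = 0.4420 mGy/h.
Dose = rate × time = 0.4420 mGy/h × 7.100 h = 3.138 mGy.

3.14 mGy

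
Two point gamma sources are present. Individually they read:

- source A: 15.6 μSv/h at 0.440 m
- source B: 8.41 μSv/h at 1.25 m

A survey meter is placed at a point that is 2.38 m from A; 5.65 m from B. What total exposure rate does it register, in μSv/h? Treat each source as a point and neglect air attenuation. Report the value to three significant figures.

Each source contributes Iᵢ·(dᵢ/rᵢ)²; contributions add.
A: 15.6 × (0.440/2.38)² = 0.5332 μSv/h
B: 8.41 × (1.25/5.65)² = 0.4116 μSv/h
Total = 0.5332 + 0.4116 = 0.9448 μSv/h.

0.945 μSv/h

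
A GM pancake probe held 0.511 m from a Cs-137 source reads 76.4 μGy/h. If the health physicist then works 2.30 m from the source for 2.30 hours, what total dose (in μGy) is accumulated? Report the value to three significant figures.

By the inverse-square law, rate at 2.30 m:
76.4 × (0.511/2.30)² = 76.4 × 0.04936 = 3.771 μGy/h.
Dose = rate × time = 3.771 μGy/h × 2.300 h = 8.673 μGy.

8.67 μGy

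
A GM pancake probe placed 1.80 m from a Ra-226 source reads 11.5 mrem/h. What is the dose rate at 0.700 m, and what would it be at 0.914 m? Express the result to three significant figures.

76.0 mrem/h; 44.6 mrem/h

Using I₁d₁² = I₂d₂²,
At 0.700 m: 11.5 × (1.80/0.700)² = 11.5 × 6.612 = 76.04 mrem/h
At 0.914 m: 76.04 × (0.700/0.914)² = 76.04 × 0.5865 = 44.60 mrem/h.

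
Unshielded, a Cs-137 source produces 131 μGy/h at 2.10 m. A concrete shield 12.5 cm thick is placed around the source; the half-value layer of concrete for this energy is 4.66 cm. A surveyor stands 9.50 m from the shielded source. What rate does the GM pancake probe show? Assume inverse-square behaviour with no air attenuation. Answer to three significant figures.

Distance alone: 131 × (2.10/9.50)² = 131 × 0.04886 = 6.401 μGy/h.
Shield: 12.5/4.66 = 2.682 half-value layers → attenuation 2^(−2.682) = 0.1558.
Combined: 6.401 × 0.1558 = 0.9973 μGy/h.

0.997 μGy/h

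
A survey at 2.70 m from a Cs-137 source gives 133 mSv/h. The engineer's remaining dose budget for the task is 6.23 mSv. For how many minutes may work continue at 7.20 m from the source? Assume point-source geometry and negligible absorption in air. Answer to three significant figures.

Applying the 1/r² law, rate at 7.20 m:
(2.70/7.20)² = 0.1406, so 133 × 0.1406 = 18.70 mSv/h.
Stay time = 6.23 mSv ÷ 18.70 mSv/h = 0.3332 h = 19.99 min.

20.0 min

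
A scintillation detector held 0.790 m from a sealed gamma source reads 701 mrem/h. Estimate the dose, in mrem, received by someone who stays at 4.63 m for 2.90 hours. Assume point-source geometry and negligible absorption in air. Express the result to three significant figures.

Intensity scales as (d₁/d₂)², so rate at 4.63 m:
(0.790/4.63)² = 0.02911, so 701 × 0.02911 = 20.41 mrem/h.
Dose = rate × time = 20.41 mrem/h × 2.900 h = 59.19 mrem.

59.2 mrem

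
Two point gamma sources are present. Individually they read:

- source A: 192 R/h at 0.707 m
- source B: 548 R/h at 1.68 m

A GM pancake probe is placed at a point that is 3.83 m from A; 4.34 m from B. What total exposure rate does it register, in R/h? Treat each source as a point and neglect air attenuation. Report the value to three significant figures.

88.7 R/h

By superposition, sum each source's inverse-square contribution:
A: 192 × (0.707/3.83)² = 6.542 R/h
B: 548 × (1.68/4.34)² = 82.11 R/h
Total = 6.542 + 82.11 = 88.65 R/h.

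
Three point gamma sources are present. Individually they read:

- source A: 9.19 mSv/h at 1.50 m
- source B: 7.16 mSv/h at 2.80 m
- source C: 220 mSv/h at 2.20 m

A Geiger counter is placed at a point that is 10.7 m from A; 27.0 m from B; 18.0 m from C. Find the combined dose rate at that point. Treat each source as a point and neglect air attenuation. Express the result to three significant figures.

3.54 mSv/h

By superposition, sum each source's inverse-square contribution:
A: 9.19 × (1.50/10.7)² = 0.1806 mSv/h
B: 7.16 × (2.80/27.0)² = 0.07700 mSv/h
C: 220 × (2.20/18.0)² = 3.286 mSv/h
Total = 0.1806 + 0.07700 + 3.286 = 3.544 mSv/h.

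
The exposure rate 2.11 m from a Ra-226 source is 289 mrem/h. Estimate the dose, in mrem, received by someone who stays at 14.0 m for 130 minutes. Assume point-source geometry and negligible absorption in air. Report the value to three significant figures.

Intensity scales as (d₁/d₂)², so rate at 14.0 m:
289 × (2.11/14.0)² = 289 × 0.02271 = 6.563 mrem/h.
Dose = rate × time = 6.563 mrem/h × 2.167 h = 14.22 mrem.

14.2 mrem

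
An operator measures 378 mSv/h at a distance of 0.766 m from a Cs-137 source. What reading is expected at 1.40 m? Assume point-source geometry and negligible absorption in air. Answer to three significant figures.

By the inverse-square law, the rate at 1.40 m is
(0.766/1.40)² = 0.2994, so 378 × 0.2994 = 113.2 mSv/h.

113 mSv/h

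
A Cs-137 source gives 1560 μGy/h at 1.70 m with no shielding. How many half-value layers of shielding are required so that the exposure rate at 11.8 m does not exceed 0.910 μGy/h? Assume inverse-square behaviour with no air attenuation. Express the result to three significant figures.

At 11.8 m, distance alone gives (1.70/11.8)² = 0.02076, so 1560 × 0.02076 = 32.39 μGy/h.
Further attenuation needed: 32.39/0.910 = 35.59.
n = log₂(35.59) = 5.153 half-value layers.

5.15 half-value layers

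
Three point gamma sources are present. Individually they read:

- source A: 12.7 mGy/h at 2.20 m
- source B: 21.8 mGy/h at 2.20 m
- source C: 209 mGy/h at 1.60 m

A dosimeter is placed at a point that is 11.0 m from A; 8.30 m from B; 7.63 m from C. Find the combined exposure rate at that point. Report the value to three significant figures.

11.2 mGy/h

By superposition, sum each source's inverse-square contribution:
A: 12.7 × (2.20/11.0)² = 0.5080 mGy/h
B: 21.8 × (2.20/8.30)² = 1.532 mGy/h
C: 209 × (1.60/7.63)² = 9.190 mGy/h
Total = 0.5080 + 1.532 + 9.190 = 11.23 mGy/h.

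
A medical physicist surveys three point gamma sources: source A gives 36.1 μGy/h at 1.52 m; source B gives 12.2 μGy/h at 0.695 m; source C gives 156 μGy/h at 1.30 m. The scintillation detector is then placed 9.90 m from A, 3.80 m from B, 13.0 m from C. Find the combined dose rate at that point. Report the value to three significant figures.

2.82 μGy/h

By superposition, sum each source's inverse-square contribution:
A: 36.1 × (1.52/9.90)² = 0.8510 μGy/h
B: 12.2 × (0.695/3.80)² = 0.4081 μGy/h
C: 156 × (1.30/13.0)² = 1.560 μGy/h
Total = 0.8510 + 0.4081 + 1.560 = 2.819 μGy/h.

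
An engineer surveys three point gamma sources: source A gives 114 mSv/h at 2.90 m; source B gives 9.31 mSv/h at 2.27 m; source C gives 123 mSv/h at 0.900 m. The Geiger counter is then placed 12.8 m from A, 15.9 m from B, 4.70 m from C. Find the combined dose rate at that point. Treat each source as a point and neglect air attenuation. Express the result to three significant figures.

Each source contributes Iᵢ·(dᵢ/rᵢ)²; contributions add.
A: 114 × (2.90/12.8)² = 5.852 mSv/h
B: 9.31 × (2.27/15.9)² = 0.1898 mSv/h
C: 123 × (0.900/4.70)² = 4.510 mSv/h
Total = 5.852 + 0.1898 + 4.510 = 10.55 mSv/h.

10.6 mSv/h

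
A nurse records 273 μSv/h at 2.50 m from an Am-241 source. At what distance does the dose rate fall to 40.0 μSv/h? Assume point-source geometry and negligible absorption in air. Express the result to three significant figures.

By the inverse-square law, d₂ = d₁·√(I₁/I₂).
I₁/I₂ = 273/40.0 = 6.825, so d₂ = 2.50 × √6.825 = 6.531 m.

6.53 m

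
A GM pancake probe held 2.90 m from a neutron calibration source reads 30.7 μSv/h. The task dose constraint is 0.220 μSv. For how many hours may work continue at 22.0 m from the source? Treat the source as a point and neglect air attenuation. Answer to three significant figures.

Intensity scales as (d₁/d₂)², so rate at 22.0 m:
30.7 × (2.90/22.0)² = 30.7 × 0.01738 = 0.5336 μSv/h.
Stay time = 0.220 μSv ÷ 0.5336 μSv/h = 0.4123 h.

0.412 h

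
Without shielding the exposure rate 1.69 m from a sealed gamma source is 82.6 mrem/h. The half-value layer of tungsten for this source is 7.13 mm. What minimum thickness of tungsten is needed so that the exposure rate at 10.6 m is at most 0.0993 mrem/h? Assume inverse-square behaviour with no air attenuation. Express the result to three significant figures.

At 10.6 m, distance alone gives (1.69/10.6)² = 0.02542, so 82.6 × 0.02542 = 2.100 mrem/h.
Further attenuation needed: 2.100/0.0993 = 21.15.
n = log₂(21.15) = 4.403 half-value layers.
Thickness = 4.403 × 7.13 mm = 31.39 mm.

31.4 mm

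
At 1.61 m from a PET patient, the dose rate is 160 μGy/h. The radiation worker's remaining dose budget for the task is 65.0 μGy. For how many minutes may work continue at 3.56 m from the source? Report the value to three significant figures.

Since intensity falls as 1/r², rate at 3.56 m:
160 × (1.61/3.56)² = 160 × 0.2045 = 32.72 μGy/h.
Stay time = 65.0 μGy ÷ 32.72 μGy/h = 1.987 h = 119.2 min.

119 min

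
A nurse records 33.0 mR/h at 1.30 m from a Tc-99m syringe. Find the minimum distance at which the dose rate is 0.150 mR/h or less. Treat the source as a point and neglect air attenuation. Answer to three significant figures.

Intensity scales as (d₁/d₂)², so d₂ = d₁·√(I₁/I₂).
I₁/I₂ = 33.0/0.150 = 220.0, so d₂ = 1.30 × √220.0 = 19.28 m.

19.3 m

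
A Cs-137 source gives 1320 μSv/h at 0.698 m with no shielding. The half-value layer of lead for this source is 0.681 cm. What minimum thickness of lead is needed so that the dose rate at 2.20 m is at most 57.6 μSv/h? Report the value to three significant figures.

At 2.20 m, distance alone gives 1320 × (0.698/2.20)² = 1320 × 0.1007 = 132.9 μSv/h.
Further attenuation needed: 132.9/57.6 = 2.307.
n = log₂(2.307) = 1.206 half-value layers.
Thickness = 1.206 × 0.681 cm = 0.8213 cm.

0.821 cm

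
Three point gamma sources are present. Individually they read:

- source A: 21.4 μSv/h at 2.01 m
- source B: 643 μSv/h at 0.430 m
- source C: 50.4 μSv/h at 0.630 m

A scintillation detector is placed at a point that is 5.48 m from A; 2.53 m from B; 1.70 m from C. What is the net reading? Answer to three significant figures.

By superposition, sum each source's inverse-square contribution:
A: 21.4 × (2.01/5.48)² = 2.879 μSv/h
B: 643 × (0.430/2.53)² = 18.57 μSv/h
C: 50.4 × (0.630/1.70)² = 6.922 μSv/h
Total = 2.879 + 18.57 + 6.922 = 28.37 μSv/h.

28.4 μSv/h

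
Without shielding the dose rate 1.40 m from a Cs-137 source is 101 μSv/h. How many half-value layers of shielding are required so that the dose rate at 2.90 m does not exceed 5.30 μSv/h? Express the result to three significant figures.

2.15 half-value layers

At 2.90 m, distance alone gives 101 × (1.40/2.90)² = 101 × 0.2331 = 23.54 μSv/h.
Further attenuation needed: 23.54/5.30 = 4.442.
n = log₂(4.442) = 2.151 half-value layers.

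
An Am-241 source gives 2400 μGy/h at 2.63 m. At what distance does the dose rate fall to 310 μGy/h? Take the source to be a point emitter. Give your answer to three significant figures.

By the inverse-square law, d₂ = d₁·√(I₁/I₂).
I₁/I₂ = 2400/310 = 7.742, so d₂ = 2.63 × √7.742 = 7.318 m.

7.32 m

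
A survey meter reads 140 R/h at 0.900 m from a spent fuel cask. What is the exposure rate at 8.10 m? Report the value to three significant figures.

1.73 R/h

By the inverse-square law, the rate at 8.10 m is
140 × (0.900/8.10)² = 140 × 0.01235 = 1.729 R/h.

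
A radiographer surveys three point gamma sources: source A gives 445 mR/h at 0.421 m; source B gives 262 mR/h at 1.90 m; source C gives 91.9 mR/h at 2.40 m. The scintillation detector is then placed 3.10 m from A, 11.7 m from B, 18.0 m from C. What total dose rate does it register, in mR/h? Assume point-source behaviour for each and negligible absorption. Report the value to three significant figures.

16.8 mR/h

Each source contributes Iᵢ·(dᵢ/rᵢ)²; contributions add.
A: 445 × (0.421/3.10)² = 8.207 mR/h
B: 262 × (1.90/11.7)² = 6.909 mR/h
C: 91.9 × (2.40/18.0)² = 1.634 mR/h
Total = 8.207 + 6.909 + 1.634 = 16.75 mR/h.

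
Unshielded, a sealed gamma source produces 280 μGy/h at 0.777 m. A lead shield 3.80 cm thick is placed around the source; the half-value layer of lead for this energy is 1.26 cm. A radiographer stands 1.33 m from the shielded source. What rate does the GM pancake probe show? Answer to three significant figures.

11.8 μGy/h

Distance alone: 280 × (0.777/1.33)² = 280 × 0.3413 = 95.56 μGy/h.
Shield: 3.80/1.26 = 3.016 half-value layers → attenuation 2^(−3.016) = 0.1236.
Combined: 95.56 × 0.1236 = 11.81 μGy/h.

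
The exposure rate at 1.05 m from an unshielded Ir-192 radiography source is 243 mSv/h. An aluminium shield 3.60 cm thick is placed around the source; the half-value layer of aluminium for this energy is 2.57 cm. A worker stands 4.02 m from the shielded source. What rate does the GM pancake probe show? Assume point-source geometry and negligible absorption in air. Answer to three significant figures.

6.28 mSv/h

Distance alone: (1.05/4.02)² = 0.06822, so 243 × 0.06822 = 16.58 mSv/h.
Shield: 3.60/2.57 = 1.401 half-value layers → attenuation 2^(−1.401) = 0.3787.
Combined: 16.58 × 0.3787 = 6.279 mSv/h.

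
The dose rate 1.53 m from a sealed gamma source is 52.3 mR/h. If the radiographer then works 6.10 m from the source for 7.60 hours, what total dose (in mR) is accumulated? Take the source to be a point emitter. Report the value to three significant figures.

By the inverse-square law, rate at 6.10 m:
52.3 × (1.53/6.10)² = 52.3 × 0.06291 = 3.290 mR/h.
Dose = rate × time = 3.290 mR/h × 7.600 h = 25.00 mR.

25.0 mR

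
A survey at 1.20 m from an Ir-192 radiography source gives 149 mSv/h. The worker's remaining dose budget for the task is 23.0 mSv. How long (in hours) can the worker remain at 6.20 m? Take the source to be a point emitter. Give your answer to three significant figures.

4.12 h

Applying the 1/r² law, rate at 6.20 m:
149 × (1.20/6.20)² = 149 × 0.03746 = 5.582 mSv/h.
Stay time = 23.0 mSv ÷ 5.582 mSv/h = 4.120 h.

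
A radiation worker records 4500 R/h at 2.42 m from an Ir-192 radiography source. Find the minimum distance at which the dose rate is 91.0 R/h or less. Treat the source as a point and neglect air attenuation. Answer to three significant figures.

Intensity scales as (d₁/d₂)², so d₂ = d₁·√(I₁/I₂).
I₁/I₂ = 4500/91.0 = 49.45, so d₂ = 2.42 × √49.45 = 17.02 m.

17.0 m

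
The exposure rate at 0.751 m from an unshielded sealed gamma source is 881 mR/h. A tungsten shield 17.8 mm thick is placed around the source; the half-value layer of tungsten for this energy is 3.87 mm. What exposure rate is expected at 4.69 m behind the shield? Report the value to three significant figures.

Distance alone: (0.751/4.69)² = 0.02564, so 881 × 0.02564 = 22.59 mR/h.
Shield: 17.8/3.87 = 4.599 half-value layers → attenuation 2^(−4.599) = 0.04126.
Combined: 22.59 × 0.04126 = 0.9321 mR/h.

0.932 mR/h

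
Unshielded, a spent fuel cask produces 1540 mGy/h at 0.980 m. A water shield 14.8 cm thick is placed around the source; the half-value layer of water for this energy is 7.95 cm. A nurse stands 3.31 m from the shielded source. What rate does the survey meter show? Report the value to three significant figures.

37.1 mGy/h

Distance alone: 1540 × (0.980/3.31)² = 1540 × 0.08766 = 135.0 mGy/h.
Shield: 14.8/7.95 = 1.862 half-value layers → attenuation 2^(−1.862) = 0.2751.
Combined: 135.0 × 0.2751 = 37.14 mGy/h.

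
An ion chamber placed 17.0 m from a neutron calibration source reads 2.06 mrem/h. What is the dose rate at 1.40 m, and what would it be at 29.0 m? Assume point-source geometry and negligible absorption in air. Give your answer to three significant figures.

Applying the 1/r² law,
At 1.40 m: 2.06 × (17.0/1.40)² = 2.06 × 147.4 = 303.6 mrem/h
At 29.0 m: 303.6 × (1.40/29.0)² = 303.6 × 0.002331 = 0.7077 mrem/h.

304 mrem/h; 0.708 mrem/h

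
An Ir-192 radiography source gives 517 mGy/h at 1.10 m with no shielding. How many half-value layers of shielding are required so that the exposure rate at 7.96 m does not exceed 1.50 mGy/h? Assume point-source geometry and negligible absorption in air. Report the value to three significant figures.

2.72 half-value layers

At 7.96 m, distance alone gives (1.10/7.96)² = 0.01910, so 517 × 0.01910 = 9.875 mGy/h.
Further attenuation needed: 9.875/1.50 = 6.583.
n = log₂(6.583) = 2.719 half-value layers.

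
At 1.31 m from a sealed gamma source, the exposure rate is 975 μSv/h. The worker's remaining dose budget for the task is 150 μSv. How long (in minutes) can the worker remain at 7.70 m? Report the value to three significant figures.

319 min

Intensity scales as (d₁/d₂)², so rate at 7.70 m:
975 × (1.31/7.70)² = 975 × 0.02894 = 28.22 μSv/h.
Stay time = 150 μSv ÷ 28.22 μSv/h = 5.315 h = 318.9 min.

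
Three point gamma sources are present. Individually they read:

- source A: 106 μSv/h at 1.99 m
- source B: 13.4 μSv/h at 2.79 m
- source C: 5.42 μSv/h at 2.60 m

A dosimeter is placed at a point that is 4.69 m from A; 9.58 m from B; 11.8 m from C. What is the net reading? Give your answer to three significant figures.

20.5 μSv/h

Each source contributes Iᵢ·(dᵢ/rᵢ)²; contributions add.
A: 106 × (1.99/4.69)² = 19.08 μSv/h
B: 13.4 × (2.79/9.58)² = 1.137 μSv/h
C: 5.42 × (2.60/11.8)² = 0.2631 μSv/h
Total = 19.08 + 1.137 + 0.2631 = 20.48 μSv/h.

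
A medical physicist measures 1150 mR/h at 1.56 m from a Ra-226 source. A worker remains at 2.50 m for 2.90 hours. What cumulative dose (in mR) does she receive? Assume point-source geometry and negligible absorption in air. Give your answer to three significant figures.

Since intensity falls as 1/r², rate at 2.50 m:
(1.56/2.50)² = 0.3894, so 1150 × 0.3894 = 447.8 mR/h.
Dose = rate × time = 447.8 mR/h × 2.900 h = 1299 mR.

1300 mR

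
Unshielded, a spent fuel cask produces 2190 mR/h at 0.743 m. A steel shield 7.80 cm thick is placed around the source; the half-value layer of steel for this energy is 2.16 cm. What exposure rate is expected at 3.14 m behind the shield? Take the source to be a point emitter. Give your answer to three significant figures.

10.0 mR/h

Distance alone: (0.743/3.14)² = 0.05599, so 2190 × 0.05599 = 122.6 mR/h.
Shield: 7.80/2.16 = 3.611 half-value layers → attenuation 2^(−3.611) = 0.08184.
Combined: 122.6 × 0.08184 = 10.03 mR/h.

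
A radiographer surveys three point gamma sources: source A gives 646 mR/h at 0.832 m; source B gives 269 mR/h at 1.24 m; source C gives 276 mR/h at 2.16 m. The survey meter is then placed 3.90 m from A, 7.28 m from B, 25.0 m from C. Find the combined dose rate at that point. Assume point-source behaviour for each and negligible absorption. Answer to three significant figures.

By superposition, sum each source's inverse-square contribution:
A: 646 × (0.832/3.90)² = 29.40 mR/h
B: 269 × (1.24/7.28)² = 7.804 mR/h
C: 276 × (2.16/25.0)² = 2.060 mR/h
Total = 29.40 + 7.804 + 2.060 = 39.26 mR/h.

39.3 mR/h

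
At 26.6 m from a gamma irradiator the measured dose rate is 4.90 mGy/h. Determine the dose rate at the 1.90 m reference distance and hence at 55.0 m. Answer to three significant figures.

Using I₁d₁² = I₂d₂²,
At 1.90 m: 4.90 × (26.6/1.90)² = 4.90 × 196.0 = 960.4 mGy/h
At 55.0 m: (1.90/55.0)² = 0.001193, so 960.4 × 0.001193 = 1.146 mGy/h.

960 mGy/h; 1.15 mGy/h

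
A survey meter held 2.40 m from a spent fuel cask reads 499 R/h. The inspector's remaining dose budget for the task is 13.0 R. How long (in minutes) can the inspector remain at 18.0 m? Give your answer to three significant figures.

87.9 min

Intensity scales as (d₁/d₂)², so rate at 18.0 m:
(2.40/18.0)² = 0.01778, so 499 × 0.01778 = 8.872 R/h.
Stay time = 13.0 R ÷ 8.872 R/h = 1.465 h = 87.90 min.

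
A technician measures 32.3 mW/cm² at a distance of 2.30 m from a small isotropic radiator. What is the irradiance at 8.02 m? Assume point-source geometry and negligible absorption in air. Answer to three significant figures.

2.66 mW/cm²

Using I₁d₁² = I₂d₂², the rate at 8.02 m is
32.3 × (2.30/8.02)² = 32.3 × 0.08224 = 2.656 mW/cm².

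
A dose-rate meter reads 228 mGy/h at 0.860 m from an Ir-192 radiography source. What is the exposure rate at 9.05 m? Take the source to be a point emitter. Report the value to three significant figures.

2.06 mGy/h

By the inverse-square law, the rate at 9.05 m is
(0.860/9.05)² = 0.009030, so 228 × 0.009030 = 2.059 mGy/h.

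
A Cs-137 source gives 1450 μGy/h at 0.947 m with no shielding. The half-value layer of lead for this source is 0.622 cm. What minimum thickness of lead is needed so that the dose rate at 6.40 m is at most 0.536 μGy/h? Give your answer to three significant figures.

At 6.40 m, distance alone gives (0.947/6.40)² = 0.02189, so 1450 × 0.02189 = 31.74 μGy/h.
Further attenuation needed: 31.74/0.536 = 59.22.
n = log₂(59.22) = 5.888 half-value layers.
Thickness = 5.888 × 0.622 cm = 3.662 cm.

3.66 cm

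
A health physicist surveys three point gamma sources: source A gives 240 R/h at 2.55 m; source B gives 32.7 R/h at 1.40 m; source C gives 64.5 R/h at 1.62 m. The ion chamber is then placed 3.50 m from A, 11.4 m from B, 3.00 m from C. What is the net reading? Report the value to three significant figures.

Each source contributes Iᵢ·(dᵢ/rᵢ)²; contributions add.
A: 240 × (2.55/3.50)² = 127.4 R/h
B: 32.7 × (1.40/11.4)² = 0.4932 R/h
C: 64.5 × (1.62/3.00)² = 18.81 R/h
Total = 127.4 + 0.4932 + 18.81 = 146.7 R/h.

147 R/h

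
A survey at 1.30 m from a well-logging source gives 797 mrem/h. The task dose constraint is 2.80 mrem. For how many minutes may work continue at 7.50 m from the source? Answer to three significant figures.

Since intensity falls as 1/r², rate at 7.50 m:
797 × (1.30/7.50)² = 797 × 0.03004 = 23.94 mrem/h.
Stay time = 2.80 mrem ÷ 23.94 mrem/h = 0.1170 h = 7.020 min.

7.02 min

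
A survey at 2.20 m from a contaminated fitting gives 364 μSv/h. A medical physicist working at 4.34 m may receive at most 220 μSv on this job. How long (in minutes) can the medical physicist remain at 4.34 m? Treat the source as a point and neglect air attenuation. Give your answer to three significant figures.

Intensity scales as (d₁/d₂)², so rate at 4.34 m:
364 × (2.20/4.34)² = 364 × 0.2570 = 93.55 μSv/h.
Stay time = 220 μSv ÷ 93.55 μSv/h = 2.352 h = 141.1 min.

141 min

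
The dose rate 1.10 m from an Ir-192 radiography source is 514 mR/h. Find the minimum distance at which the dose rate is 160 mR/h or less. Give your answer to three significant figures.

1.97 m

By the inverse-square law, d₂ = d₁·√(I₁/I₂).
I₁/I₂ = 514/160 = 3.212, so d₂ = 1.10 × √3.212 = 1.971 m.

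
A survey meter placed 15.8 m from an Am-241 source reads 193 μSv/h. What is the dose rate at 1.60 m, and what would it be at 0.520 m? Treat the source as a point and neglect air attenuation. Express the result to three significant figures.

18800 μSv/h; 178000 μSv/h

Intensity scales as (d₁/d₂)², so
At 1.60 m: 193 × (15.8/1.60)² = 193 × 97.52 = 18820 μSv/h
At 0.520 m: (1.60/0.520)² = 9.467, so 18820 × 9.467 = 178200 μSv/h.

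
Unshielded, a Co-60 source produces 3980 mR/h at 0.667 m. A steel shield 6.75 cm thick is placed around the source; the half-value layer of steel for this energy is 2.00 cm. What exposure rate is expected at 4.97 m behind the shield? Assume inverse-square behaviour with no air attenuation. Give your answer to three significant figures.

Distance alone: (0.667/4.97)² = 0.01801, so 3980 × 0.01801 = 71.68 mR/h.
Shield: 6.75/2.00 = 3.375 half-value layers → attenuation 2^(−3.375) = 0.09639.
Combined: 71.68 × 0.09639 = 6.909 mR/h.

6.91 mR/h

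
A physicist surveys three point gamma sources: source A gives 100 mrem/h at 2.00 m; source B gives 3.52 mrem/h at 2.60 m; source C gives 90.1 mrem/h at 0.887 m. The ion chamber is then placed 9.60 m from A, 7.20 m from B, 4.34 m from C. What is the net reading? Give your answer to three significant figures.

8.56 mrem/h

Each source contributes Iᵢ·(dᵢ/rᵢ)²; contributions add.
A: 100 × (2.00/9.60)² = 4.340 mrem/h
B: 3.52 × (2.60/7.20)² = 0.4590 mrem/h
C: 90.1 × (0.887/4.34)² = 3.764 mrem/h
Total = 4.340 + 0.4590 + 3.764 = 8.563 mrem/h.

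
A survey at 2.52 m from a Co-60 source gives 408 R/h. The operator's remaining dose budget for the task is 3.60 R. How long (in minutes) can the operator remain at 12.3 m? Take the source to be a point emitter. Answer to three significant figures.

12.6 min

Using I₁d₁² = I₂d₂², rate at 12.3 m:
408 × (2.52/12.3)² = 408 × 0.04198 = 17.13 R/h.
Stay time = 3.60 R ÷ 17.13 R/h = 0.2102 h = 12.61 min.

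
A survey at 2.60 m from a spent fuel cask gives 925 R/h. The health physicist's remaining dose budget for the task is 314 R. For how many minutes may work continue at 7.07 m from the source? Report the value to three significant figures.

151 min

Intensity scales as (d₁/d₂)², so rate at 7.07 m:
(2.60/7.07)² = 0.1352, so 925 × 0.1352 = 125.1 R/h.
Stay time = 314 R ÷ 125.1 R/h = 2.510 h = 150.6 min.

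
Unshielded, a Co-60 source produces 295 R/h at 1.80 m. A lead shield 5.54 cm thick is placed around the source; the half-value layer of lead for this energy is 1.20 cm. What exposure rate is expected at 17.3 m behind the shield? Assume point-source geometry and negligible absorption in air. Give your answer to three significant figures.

Distance alone: (1.80/17.3)² = 0.01083, so 295 × 0.01083 = 3.195 R/h.
Shield: 5.54/1.20 = 4.617 half-value layers → attenuation 2^(−4.617) = 0.04075.
Combined: 3.195 × 0.04075 = 0.1302 R/h.

0.130 R/h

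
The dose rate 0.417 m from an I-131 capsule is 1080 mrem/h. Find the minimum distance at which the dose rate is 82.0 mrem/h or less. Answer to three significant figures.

1.51 m

Applying the 1/r² law, d₂ = d₁·√(I₁/I₂).
I₁/I₂ = 1080/82.0 = 13.17, so d₂ = 0.417 × √13.17 = 1.513 m.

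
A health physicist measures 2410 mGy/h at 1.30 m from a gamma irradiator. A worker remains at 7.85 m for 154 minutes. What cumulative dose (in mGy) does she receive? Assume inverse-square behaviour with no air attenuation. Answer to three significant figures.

170 mGy

By the inverse-square law, rate at 7.85 m:
(1.30/7.85)² = 0.02743, so 2410 × 0.02743 = 66.11 mGy/h.
Dose = rate × time = 66.11 mGy/h × 2.567 h = 169.7 mGy.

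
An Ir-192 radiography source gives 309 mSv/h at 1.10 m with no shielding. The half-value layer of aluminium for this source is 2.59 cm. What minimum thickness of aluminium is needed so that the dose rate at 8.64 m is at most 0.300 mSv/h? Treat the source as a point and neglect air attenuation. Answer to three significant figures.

10.5 cm

At 8.64 m, distance alone gives (1.10/8.64)² = 0.01621, so 309 × 0.01621 = 5.009 mSv/h.
Further attenuation needed: 5.009/0.300 = 16.70.
n = log₂(16.70) = 4.062 half-value layers.
Thickness = 4.062 × 2.59 cm = 10.52 cm.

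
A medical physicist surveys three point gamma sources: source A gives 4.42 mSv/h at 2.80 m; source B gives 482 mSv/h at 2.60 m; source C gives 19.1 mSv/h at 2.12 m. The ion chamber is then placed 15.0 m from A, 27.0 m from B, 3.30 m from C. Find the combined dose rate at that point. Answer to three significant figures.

Each source contributes Iᵢ·(dᵢ/rᵢ)²; contributions add.
A: 4.42 × (2.80/15.0)² = 0.1540 mSv/h
B: 482 × (2.60/27.0)² = 4.470 mSv/h
C: 19.1 × (2.12/3.30)² = 7.883 mSv/h
Total = 0.1540 + 4.470 + 7.883 = 12.51 mSv/h.

12.5 mSv/h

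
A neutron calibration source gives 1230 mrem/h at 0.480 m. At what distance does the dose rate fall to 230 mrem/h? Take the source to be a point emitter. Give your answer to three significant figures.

1.11 m

Applying the 1/r² law, d₂ = d₁·√(I₁/I₂).
I₁/I₂ = 1230/230 = 5.348, so d₂ = 0.480 × √5.348 = 1.110 m.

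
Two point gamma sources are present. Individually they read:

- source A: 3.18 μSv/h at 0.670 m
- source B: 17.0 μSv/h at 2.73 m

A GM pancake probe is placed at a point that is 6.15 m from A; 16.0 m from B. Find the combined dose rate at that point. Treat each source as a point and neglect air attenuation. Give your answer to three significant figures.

0.533 μSv/h

Each source contributes Iᵢ·(dᵢ/rᵢ)²; contributions add.
A: 3.18 × (0.670/6.15)² = 0.03774 μSv/h
B: 17.0 × (2.73/16.0)² = 0.4949 μSv/h
Total = 0.03774 + 0.4949 = 0.5326 μSv/h.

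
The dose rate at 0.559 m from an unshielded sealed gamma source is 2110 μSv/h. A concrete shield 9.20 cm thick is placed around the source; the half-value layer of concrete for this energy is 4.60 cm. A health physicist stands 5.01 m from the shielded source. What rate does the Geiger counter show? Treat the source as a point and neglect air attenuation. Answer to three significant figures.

6.57 μSv/h

Distance alone: 2110 × (0.559/5.01)² = 2110 × 0.01245 = 26.27 μSv/h.
Shield: 9.20/4.60 = 2.000 half-value layers → attenuation 2^(−2.000) = 0.2500.
Combined: 26.27 × 0.2500 = 6.567 μSv/h.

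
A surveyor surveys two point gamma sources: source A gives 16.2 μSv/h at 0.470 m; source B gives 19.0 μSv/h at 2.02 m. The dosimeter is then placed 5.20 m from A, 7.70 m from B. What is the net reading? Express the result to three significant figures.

Each source contributes Iᵢ·(dᵢ/rᵢ)²; contributions add.
A: 16.2 × (0.470/5.20)² = 0.1323 μSv/h
B: 19.0 × (2.02/7.70)² = 1.308 μSv/h
Total = 0.1323 + 1.308 = 1.440 μSv/h.

1.44 μSv/h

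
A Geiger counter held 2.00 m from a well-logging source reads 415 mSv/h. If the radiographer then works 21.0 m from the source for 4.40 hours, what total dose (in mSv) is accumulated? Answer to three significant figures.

16.6 mSv

Intensity scales as (d₁/d₂)², so rate at 21.0 m:
(2.00/21.0)² = 0.009070, so 415 × 0.009070 = 3.764 mSv/h.
Dose = rate × time = 3.764 mSv/h × 4.400 h = 16.56 mSv.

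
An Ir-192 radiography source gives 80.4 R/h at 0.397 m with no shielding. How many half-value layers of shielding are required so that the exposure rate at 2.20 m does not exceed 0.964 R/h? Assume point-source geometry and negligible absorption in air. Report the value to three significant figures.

1.44 half-value layers

At 2.20 m, distance alone gives 80.4 × (0.397/2.20)² = 80.4 × 0.03256 = 2.618 R/h.
Further attenuation needed: 2.618/0.964 = 2.716.
n = log₂(2.716) = 1.441 half-value layers.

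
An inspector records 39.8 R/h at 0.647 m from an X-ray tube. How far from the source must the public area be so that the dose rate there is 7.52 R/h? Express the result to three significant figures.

1.49 m

By the inverse-square law, d₂ = d₁·√(I₁/I₂).
I₁/I₂ = 39.8/7.52 = 5.293, so d₂ = 0.647 × √5.293 = 1.489 m.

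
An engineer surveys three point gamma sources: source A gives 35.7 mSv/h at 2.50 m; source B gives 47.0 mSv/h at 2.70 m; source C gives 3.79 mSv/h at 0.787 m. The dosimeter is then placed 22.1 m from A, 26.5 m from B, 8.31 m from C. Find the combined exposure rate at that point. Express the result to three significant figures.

0.979 mSv/h

By superposition, sum each source's inverse-square contribution:
A: 35.7 × (2.50/22.1)² = 0.4568 mSv/h
B: 47.0 × (2.70/26.5)² = 0.4879 mSv/h
C: 3.79 × (0.787/8.31)² = 0.03399 mSv/h
Total = 0.4568 + 0.4879 + 0.03399 = 0.9787 mSv/h.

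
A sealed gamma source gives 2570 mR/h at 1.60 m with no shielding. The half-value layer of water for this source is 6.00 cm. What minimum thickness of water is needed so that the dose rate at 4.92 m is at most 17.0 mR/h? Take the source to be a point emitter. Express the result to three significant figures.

24.0 cm

At 4.92 m, distance alone gives (1.60/4.92)² = 0.1058, so 2570 × 0.1058 = 271.9 mR/h.
Further attenuation needed: 271.9/17.0 = 15.99.
n = log₂(15.99) = 3.999 half-value layers.
Thickness = 3.999 × 6.00 cm = 23.99 cm.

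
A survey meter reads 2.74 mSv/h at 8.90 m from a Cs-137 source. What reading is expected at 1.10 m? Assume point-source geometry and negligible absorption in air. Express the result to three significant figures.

179 mSv/h

Applying the 1/r² law, the rate at 1.10 m is
(8.90/1.10)² = 65.46, so 2.74 × 65.46 = 179.4 mSv/h.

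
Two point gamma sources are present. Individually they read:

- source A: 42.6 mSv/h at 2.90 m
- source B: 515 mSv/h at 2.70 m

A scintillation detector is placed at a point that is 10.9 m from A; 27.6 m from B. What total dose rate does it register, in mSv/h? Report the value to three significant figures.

7.94 mSv/h

Each source contributes Iᵢ·(dᵢ/rᵢ)²; contributions add.
A: 42.6 × (2.90/10.9)² = 3.015 mSv/h
B: 515 × (2.70/27.6)² = 4.929 mSv/h
Total = 3.015 + 4.929 = 7.944 mSv/h.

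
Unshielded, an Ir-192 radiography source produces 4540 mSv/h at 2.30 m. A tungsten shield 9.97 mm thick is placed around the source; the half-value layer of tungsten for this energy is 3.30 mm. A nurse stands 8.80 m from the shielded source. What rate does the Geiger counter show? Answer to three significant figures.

Distance alone: (2.30/8.80)² = 0.06831, so 4540 × 0.06831 = 310.1 mSv/h.
Shield: 9.97/3.30 = 3.021 half-value layers → attenuation 2^(−3.021) = 0.1232.
Combined: 310.1 × 0.1232 = 38.20 mSv/h.

38.2 mSv/h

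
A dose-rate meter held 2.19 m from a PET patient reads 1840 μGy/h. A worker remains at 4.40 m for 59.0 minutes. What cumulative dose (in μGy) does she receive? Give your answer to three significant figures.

Applying the 1/r² law, rate at 4.40 m:
(2.19/4.40)² = 0.2477, so 1840 × 0.2477 = 455.8 μGy/h.
Dose = rate × time = 455.8 μGy/h × 0.9833 h = 448.2 μGy.

448 μGy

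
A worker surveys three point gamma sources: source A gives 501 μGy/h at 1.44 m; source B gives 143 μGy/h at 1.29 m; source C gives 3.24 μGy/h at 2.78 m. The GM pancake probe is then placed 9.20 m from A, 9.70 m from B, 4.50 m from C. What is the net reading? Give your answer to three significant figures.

Each source contributes Iᵢ·(dᵢ/rᵢ)²; contributions add.
A: 501 × (1.44/9.20)² = 12.27 μGy/h
B: 143 × (1.29/9.70)² = 2.529 μGy/h
C: 3.24 × (2.78/4.50)² = 1.237 μGy/h
Total = 12.27 + 2.529 + 1.237 = 16.04 μGy/h.

16.0 μGy/h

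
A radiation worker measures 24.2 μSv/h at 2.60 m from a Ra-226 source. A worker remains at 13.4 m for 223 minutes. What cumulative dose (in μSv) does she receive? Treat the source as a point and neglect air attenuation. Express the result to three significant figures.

Intensity scales as (d₁/d₂)², so rate at 13.4 m:
24.2 × (2.60/13.4)² = 24.2 × 0.03765 = 0.9111 μSv/h.
Dose = rate × time = 0.9111 μSv/h × 3.717 h = 3.387 μSv.

3.39 μSv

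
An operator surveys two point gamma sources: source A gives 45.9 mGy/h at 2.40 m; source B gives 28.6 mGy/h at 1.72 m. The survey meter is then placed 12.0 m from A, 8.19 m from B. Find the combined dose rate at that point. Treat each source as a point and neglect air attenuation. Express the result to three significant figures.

By superposition, sum each source's inverse-square contribution:
A: 45.9 × (2.40/12.0)² = 1.836 mGy/h
B: 28.6 × (1.72/8.19)² = 1.261 mGy/h
Total = 1.836 + 1.261 = 3.097 mGy/h.

3.10 mGy/h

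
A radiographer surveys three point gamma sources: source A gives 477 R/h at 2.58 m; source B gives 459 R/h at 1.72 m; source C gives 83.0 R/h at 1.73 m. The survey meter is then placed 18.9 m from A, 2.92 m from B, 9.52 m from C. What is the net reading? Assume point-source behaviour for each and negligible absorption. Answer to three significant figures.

171 R/h

Each source contributes Iᵢ·(dᵢ/rᵢ)²; contributions add.
A: 477 × (2.58/18.9)² = 8.889 R/h
B: 459 × (1.72/2.92)² = 159.3 R/h
C: 83.0 × (1.73/9.52)² = 2.741 R/h
Total = 8.889 + 159.3 + 2.741 = 170.9 R/h.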